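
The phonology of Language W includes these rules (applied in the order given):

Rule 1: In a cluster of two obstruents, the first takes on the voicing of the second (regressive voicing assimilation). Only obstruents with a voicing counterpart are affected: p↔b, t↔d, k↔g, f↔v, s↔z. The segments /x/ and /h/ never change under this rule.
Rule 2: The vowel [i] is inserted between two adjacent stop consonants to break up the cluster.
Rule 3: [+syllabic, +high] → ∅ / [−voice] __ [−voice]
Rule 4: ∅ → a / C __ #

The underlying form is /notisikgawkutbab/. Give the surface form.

notsigigawkudibaba

Rule 1 (regressive voicing assimilation): /k/ precedes the voiced obstruent /g/, so it voices to [g] by assimilation. /t/ precedes the voiced obstruent /b/, so it voices to [d] by assimilation. /notisikgawkutbab/ → notisiggawkudbab.
Rule 2 (stop-cluster i-epenthesis): /g/ and /g/ form a stop–stop cluster, so [i] is inserted between them. /d/ and /b/ form a stop–stop cluster, so [i] is inserted between them. /notisiggawkudbab/ → notisigigawkudibab.
Rule 3 (high vowel syncope): /i/ is a high vowel flanked by voiceless consonants /t/ and /s/, so it deletes. /notisigigawkudibab/ → notsigigawkudibab.
Rule 4 (final a-epenthesis): the form ends in the consonant /b/, so [a] is inserted word-finally. /notsigigawkudibab/ → notsigigawkudibaba.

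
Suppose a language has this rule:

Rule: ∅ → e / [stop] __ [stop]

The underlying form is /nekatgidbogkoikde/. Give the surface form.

/t/ and /g/ form a stop–stop cluster, so [e] is inserted between them.
/d/ and /b/ form a stop–stop cluster, so [e] is inserted between them.
/g/ and /k/ form a stop–stop cluster, so [e] is inserted between them.
/k/ and /d/ form a stop–stop cluster, so [e] is inserted between them.
Surface form: [nekategidebogekoikede].

nekategidebogekoikede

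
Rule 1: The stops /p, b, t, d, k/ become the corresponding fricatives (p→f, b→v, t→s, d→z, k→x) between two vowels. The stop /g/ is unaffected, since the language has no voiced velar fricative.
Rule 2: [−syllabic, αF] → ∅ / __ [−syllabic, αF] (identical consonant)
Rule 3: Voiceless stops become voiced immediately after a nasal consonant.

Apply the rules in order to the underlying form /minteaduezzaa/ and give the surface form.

mindeazuezaa

Rule 1 (intervocalic spirantization): /d/ is a stop between vowels /a/ and /u/, so it spirantizes to the fricative [z]. /minteaduezzaa/ → minteazuezzaa.
Rule 2 (degemination): /zz/ is a geminate; the first /z/ deletes. /minteazuezzaa/ → minteazuezaa.
Rule 3 (post-nasal voicing): /t/ is a voiceless stop immediately after the nasal /n/, so it voices to [d]. /minteazuezaa/ → mindeazuezaa.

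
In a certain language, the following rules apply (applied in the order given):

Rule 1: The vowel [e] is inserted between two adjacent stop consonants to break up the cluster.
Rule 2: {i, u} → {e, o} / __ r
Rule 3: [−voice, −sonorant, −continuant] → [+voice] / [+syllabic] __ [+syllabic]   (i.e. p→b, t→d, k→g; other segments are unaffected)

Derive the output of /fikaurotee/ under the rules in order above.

figaorodee

Rule 1 (stop-cluster e-epenthesis): no segment meets the environment; /fikaurotee/ is unchanged.
Rule 2 (pre-rhotic lowering): /u/ is a high vowel immediately before /r/, so it lowers to [o]. /fikaurotee/ → fikaorotee.
Rule 3 (intervocalic voicing): /k/ is a voiceless stop between vowels /i/ and /a/, so it voices to [g]. /t/ is a voiceless stop between vowels /o/ and /e/, so it voices to [d]. /fikaorotee/ → figaorodee.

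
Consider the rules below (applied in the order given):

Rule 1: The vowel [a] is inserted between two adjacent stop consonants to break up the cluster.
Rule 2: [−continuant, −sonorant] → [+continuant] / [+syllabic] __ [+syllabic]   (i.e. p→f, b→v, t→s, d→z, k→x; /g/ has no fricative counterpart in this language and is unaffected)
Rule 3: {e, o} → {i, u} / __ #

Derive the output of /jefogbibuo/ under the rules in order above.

jefogavivuu

Rule 1 (stop-cluster a-epenthesis): /g/ and /b/ form a stop–stop cluster, so [a] is inserted between them. /jefogbibuo/ → jefogabibuo.
Rule 2 (intervocalic spirantization): /b/ is a stop between vowels /a/ and /i/, so it spirantizes to the fricative [v]. /b/ is a stop between vowels /i/ and /u/, so it spirantizes to the fricative [v]. /jefogabibuo/ → jefogavivuo.
Rule 3 (final vowel raising): /o/ is a mid vowel in word-final position, so it raises to [u]. /jefogavivuo/ → jefogavivuu.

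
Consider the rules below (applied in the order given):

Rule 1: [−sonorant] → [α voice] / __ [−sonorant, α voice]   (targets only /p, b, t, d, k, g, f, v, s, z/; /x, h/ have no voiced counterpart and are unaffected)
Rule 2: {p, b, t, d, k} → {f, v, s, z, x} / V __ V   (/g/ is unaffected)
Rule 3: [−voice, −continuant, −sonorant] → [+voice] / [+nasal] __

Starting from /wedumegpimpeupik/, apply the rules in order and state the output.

Rule 1 (regressive voicing assimilation): /g/ precedes the voiceless obstruent /p/, so it devoices to [k] by assimilation. /wedumegpimpeupik/ → wedumekpimpeupik.
Rule 2 (intervocalic spirantization): /d/ is a stop between vowels /e/ and /u/, so it spirantizes to the fricative [z]. /p/ is a stop between vowels /u/ and /i/, so it spirantizes to the fricative [f]. /wedumekpimpeupik/ → wezumekpimpeufik.
Rule 3 (post-nasal voicing): /p/ is a voiceless stop immediately after the nasal /m/, so it voices to [b]. /wezumekpimpeufik/ → wezumekpimbeufik.

wezumekpimbeufik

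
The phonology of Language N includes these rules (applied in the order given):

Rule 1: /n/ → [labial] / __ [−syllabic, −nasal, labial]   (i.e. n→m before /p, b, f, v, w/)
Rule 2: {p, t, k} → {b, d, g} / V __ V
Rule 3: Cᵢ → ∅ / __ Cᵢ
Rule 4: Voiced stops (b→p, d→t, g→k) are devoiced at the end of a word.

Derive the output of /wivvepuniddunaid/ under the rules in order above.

wivebunidunait

Rule 1 (nasal place assimilation): no segment meets the environment; /wivvepuniddunaid/ is unchanged.
Rule 2 (intervocalic voicing): /p/ is a voiceless stop between vowels /e/ and /u/, so it voices to [b]. /wivvepuniddunaid/ → wivvebuniddunaid.
Rule 3 (degemination): /vv/ is a geminate; the first /v/ deletes. /dd/ is a geminate; the first /d/ deletes. /wivvebuniddunaid/ → wivebunidunaid.
Rule 4 (final devoicing): /d/ is a voiced stop in word-final position, so it devoices to [t]. /wivebunidunaid/ → wivebunidunait.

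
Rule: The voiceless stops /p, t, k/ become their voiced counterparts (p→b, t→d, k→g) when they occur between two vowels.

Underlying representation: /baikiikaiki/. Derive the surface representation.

/k/ is a voiceless stop between vowels /i/ and /i/, so it voices to [g].
/k/ is a voiceless stop between vowels /i/ and /a/, so it voices to [g].
/k/ is a voiceless stop between vowels /i/ and /i/, so it voices to [g].
Surface form: [baigiigaigi].

baigiigaigi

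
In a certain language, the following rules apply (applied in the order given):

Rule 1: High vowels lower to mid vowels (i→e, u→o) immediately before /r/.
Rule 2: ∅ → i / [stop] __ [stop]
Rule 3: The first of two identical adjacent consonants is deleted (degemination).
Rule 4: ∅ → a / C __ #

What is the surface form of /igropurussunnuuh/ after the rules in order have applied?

igroporusunuuha

Rule 1 (pre-rhotic lowering): /u/ is a high vowel immediately before /r/, so it lowers to [o]. /igropurussunnuuh/ → igroporussunnuuh.
Rule 2 (stop-cluster i-epenthesis): no segment meets the environment; /igroporussunnuuh/ is unchanged.
Rule 3 (degemination): /ss/ is a geminate; the first /s/ deletes. /nn/ is a geminate; the first /n/ deletes. /igroporussunnuuh/ → igroporusunuuh.
Rule 4 (final a-epenthesis): the form ends in the consonant /h/, so [a] is inserted word-finally. /igroporusunuuh/ → igroporusunuuha.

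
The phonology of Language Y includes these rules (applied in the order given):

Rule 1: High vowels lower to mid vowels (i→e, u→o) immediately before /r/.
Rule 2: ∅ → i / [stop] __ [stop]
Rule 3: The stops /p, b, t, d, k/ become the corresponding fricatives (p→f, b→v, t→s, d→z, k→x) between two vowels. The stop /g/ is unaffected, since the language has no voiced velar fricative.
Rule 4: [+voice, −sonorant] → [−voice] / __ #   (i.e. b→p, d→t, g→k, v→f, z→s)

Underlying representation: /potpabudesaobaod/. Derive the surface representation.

posifavuzesaovaot

Rule 1 (pre-rhotic lowering): no segment meets the environment; /potpabudesaobaod/ is unchanged.
Rule 2 (stop-cluster i-epenthesis): /t/ and /p/ form a stop–stop cluster, so [i] is inserted between them. /potpabudesaobaod/ → potipabudesaobaod.
Rule 3 (intervocalic spirantization): /t/ is a stop between vowels /o/ and /i/, so it spirantizes to the fricative [s]. /p/ is a stop between vowels /i/ and /a/, so it spirantizes to the fricative [f]. /b/ is a stop between vowels /a/ and /u/, so it spirantizes to the fricative [v]. /d/ is a stop between vowels /u/ and /e/, so it spirantizes to the fricative [z]. /b/ is a stop between vowels /o/ and /a/, so it spirantizes to the fricative [v]. /potipabudesaobaod/ → posifavuzesaovaod.
Rule 4 (final devoicing): /d/ is a voiced obstruent in word-final position, so it devoices to [t]. /posifavuzesaovaod/ → posifavuzesaovaot.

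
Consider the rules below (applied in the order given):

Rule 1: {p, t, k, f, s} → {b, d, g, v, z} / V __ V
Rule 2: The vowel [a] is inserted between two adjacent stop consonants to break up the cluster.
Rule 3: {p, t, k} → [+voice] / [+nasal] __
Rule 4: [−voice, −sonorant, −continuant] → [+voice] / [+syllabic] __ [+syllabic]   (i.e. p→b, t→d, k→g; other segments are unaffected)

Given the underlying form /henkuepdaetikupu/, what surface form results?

henguebadaedigubu

Rule 1 (intervocalic voicing): /t/ is a voiceless obstruent between vowels /e/ and /i/, so it voices to [d]. /k/ is a voiceless obstruent between vowels /i/ and /u/, so it voices to [g]. /p/ is a voiceless obstruent between vowels /u/ and /u/, so it voices to [b]. /henkuepdaetikupu/ → henkuepdaedigubu.
Rule 2 (stop-cluster a-epenthesis): /p/ and /d/ form a stop–stop cluster, so [a] is inserted between them. /henkuepdaedigubu/ → henkuepadaedigubu.
Rule 3 (post-nasal voicing): /k/ is a voiceless stop immediately after the nasal /n/, so it voices to [g]. /henkuepadaedigubu/ → henguepadaedigubu.
Rule 4 (intervocalic voicing): /p/ is a voiceless stop between vowels /e/ and /a/, so it voices to [b]. /henguepadaedigubu/ → henguebadaedigubu.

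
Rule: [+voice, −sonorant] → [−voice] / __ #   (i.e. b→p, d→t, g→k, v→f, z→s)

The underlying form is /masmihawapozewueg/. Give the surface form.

Scanning /masmihawapozewueg/: /z/ at position 12 is not in the conditioning environment; /g/ is a voiced obstruent in word-final position, so it devoices to [k].
Result: [masmihawapozewuek].

masmihawapozewuek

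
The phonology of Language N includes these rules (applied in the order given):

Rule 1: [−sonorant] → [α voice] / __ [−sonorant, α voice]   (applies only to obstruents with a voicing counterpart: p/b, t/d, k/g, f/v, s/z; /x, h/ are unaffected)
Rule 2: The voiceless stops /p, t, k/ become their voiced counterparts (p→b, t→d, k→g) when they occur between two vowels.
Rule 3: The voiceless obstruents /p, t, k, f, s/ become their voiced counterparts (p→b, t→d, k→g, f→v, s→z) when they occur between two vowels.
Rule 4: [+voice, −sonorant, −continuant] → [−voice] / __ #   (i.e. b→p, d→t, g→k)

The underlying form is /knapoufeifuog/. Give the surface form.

Rule 1 (regressive voicing assimilation): no segment meets the environment; /knapoufeifuog/ is unchanged.
Rule 2 (intervocalic voicing): /p/ is a voiceless stop between vowels /a/ and /o/, so it voices to [b]. /knapoufeifuog/ → knaboufeifuog.
Rule 3 (intervocalic voicing): /f/ is a voiceless obstruent between vowels /u/ and /e/, so it voices to [v]. /f/ is a voiceless obstruent between vowels /i/ and /u/, so it voices to [v]. /knaboufeifuog/ → knabouveivuog.
Rule 4 (final devoicing): /g/ is a voiced stop in word-final position, so it devoices to [k]. /knabouveivuog/ → knabouveivuok.

knabouveivuok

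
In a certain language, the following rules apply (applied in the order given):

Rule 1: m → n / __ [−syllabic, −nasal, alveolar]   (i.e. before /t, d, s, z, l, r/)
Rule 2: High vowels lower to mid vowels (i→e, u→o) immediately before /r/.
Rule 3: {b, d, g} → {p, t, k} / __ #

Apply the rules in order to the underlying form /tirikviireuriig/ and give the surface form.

terikviereoriik

Rule 1 (nasal place assimilation): no segment meets the environment; /tirikviireuriig/ is unchanged.
Rule 2 (pre-rhotic lowering): /i/ is a high vowel immediately before /r/, so it lowers to [e]. /i/ is a high vowel immediately before /r/, so it lowers to [e]. /u/ is a high vowel immediately before /r/, so it lowers to [o]. /tirikviireuriig/ → terikviereoriig.
Rule 3 (final devoicing): /g/ is a voiced stop in word-final position, so it devoices to [k]. /terikviereoriig/ → terikviereoriik.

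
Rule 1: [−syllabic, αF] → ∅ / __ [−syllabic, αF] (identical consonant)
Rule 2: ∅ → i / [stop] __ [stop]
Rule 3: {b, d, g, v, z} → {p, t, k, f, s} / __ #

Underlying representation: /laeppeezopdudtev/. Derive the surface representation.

Rule 1 (degemination): /pp/ is a geminate; the first /p/ deletes. /laeppeezopdudtev/ → laepeezopdudtev.
Rule 2 (stop-cluster i-epenthesis): /p/ and /d/ form a stop–stop cluster, so [i] is inserted between them. /d/ and /t/ form a stop–stop cluster, so [i] is inserted between them. /laepeezopdudtev/ → laepeezopiduditev.
Rule 3 (final devoicing): /v/ is a voiced obstruent in word-final position, so it devoices to [f]. /laepeezopiduditev/ → laepeezopiduditef.

laepeezopiduditef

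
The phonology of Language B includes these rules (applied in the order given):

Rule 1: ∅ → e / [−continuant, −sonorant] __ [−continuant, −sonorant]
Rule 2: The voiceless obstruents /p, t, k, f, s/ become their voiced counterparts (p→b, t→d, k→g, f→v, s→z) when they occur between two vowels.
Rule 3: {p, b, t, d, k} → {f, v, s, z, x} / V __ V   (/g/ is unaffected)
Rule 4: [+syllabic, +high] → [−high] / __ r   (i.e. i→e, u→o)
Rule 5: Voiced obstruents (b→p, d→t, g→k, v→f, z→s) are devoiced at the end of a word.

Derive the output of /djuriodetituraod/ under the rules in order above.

djoriozezizoraot

Rule 1 (stop-cluster e-epenthesis): no segment meets the environment; /djuriodetituraod/ is unchanged.
Rule 2 (intervocalic voicing): /t/ is a voiceless obstruent between vowels /e/ and /i/, so it voices to [d]. /t/ is a voiceless obstruent between vowels /i/ and /u/, so it voices to [d]. /djuriodetituraod/ → djuriodediduraod.
Rule 3 (intervocalic spirantization): /d/ is a stop between vowels /o/ and /e/, so it spirantizes to the fricative [z]. /d/ is a stop between vowels /e/ and /i/, so it spirantizes to the fricative [z]. /d/ is a stop between vowels /i/ and /u/, so it spirantizes to the fricative [z]. /djuriodediduraod/ → djuriozezizuraod.
Rule 4 (pre-rhotic lowering): /u/ is a high vowel immediately before /r/, so it lowers to [o]. /u/ is a high vowel immediately before /r/, so it lowers to [o]. /djuriozezizuraod/ → djoriozezizoraod.
Rule 5 (final devoicing): /d/ is a voiced obstruent in word-final position, so it devoices to [t]. /djoriozezizoraod/ → djoriozezizoraot.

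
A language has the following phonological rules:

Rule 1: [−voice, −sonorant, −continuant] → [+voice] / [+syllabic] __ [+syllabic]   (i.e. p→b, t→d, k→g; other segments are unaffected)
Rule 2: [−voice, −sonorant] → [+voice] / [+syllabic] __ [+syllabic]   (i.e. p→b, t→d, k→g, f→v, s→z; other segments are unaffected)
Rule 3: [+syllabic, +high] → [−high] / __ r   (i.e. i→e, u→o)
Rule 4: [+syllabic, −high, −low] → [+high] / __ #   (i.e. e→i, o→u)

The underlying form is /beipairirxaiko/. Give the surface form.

Rule 1 (intervocalic voicing): /p/ is a voiceless stop between vowels /i/ and /a/, so it voices to [b]. /k/ is a voiceless stop between vowels /i/ and /o/, so it voices to [g]. /beipairirxaiko/ → beibairirxaigo.
Rule 2 (intervocalic voicing): no segment meets the environment; /beibairirxaigo/ is unchanged.
Rule 3 (pre-rhotic lowering): /i/ is a high vowel immediately before /r/, so it lowers to [e]. /i/ is a high vowel immediately before /r/, so it lowers to [e]. /beibairirxaigo/ → beibaererxaigo.
Rule 4 (final vowel raising): /o/ is a mid vowel in word-final position, so it raises to [u]. /beibaererxaigo/ → beibaererxaigu.

beibaererxaigu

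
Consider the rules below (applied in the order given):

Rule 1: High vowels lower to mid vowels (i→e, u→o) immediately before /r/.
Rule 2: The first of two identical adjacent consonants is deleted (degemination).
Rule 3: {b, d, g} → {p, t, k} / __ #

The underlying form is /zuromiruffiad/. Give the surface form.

Rule 1 (pre-rhotic lowering): /u/ is a high vowel immediately before /r/, so it lowers to [o]. /i/ is a high vowel immediately before /r/, so it lowers to [e]. /zuromiruffiad/ → zoromeruffiad.
Rule 2 (degemination): /ff/ is a geminate; the first /f/ deletes. /zoromeruffiad/ → zoromerufiad.
Rule 3 (final devoicing): /d/ is a voiced stop in word-final position, so it devoices to [t]. /zoromerufiad/ → zoromerufiat.

zoromerufiat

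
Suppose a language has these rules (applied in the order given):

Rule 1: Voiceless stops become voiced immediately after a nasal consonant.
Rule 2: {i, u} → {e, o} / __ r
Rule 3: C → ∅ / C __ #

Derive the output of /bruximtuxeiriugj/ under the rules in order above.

Rule 1 (post-nasal voicing): /t/ is a voiceless stop immediately after the nasal /m/, so it voices to [d]. /bruximtuxeiriugj/ → bruximduxeiriugj.
Rule 2 (pre-rhotic lowering): /i/ is a high vowel immediately before /r/, so it lowers to [e]. /bruximduxeiriugj/ → bruximduxeeriugj.
Rule 3 (final cluster simplification): /j/ is the second consonant of a word-final cluster /gj/, so it deletes. /bruximduxeeriugj/ → bruximduxeeriug.

bruximduxeeriug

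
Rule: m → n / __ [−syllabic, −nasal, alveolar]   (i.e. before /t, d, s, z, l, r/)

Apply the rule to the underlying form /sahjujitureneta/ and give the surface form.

No segment of /sahjujitureneta/ meets the structural description of the rule, so the form surfaces unchanged.

sahjujitureneta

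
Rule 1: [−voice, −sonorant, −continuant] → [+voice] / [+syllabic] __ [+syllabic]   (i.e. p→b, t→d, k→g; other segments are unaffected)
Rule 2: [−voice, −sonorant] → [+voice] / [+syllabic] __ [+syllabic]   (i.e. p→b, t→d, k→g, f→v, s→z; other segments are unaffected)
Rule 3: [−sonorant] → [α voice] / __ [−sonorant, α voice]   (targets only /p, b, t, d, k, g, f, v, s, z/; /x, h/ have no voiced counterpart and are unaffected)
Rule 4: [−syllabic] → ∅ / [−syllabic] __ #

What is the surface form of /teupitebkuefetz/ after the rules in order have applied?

teubidepkueved

Rule 1 (intervocalic voicing): /p/ is a voiceless stop between vowels /u/ and /i/, so it voices to [b]. /t/ is a voiceless stop between vowels /i/ and /e/, so it voices to [d]. /teupitebkuefetz/ → teubidebkuefetz.
Rule 2 (intervocalic voicing): /f/ is a voiceless obstruent between vowels /e/ and /e/, so it voices to [v]. /teubidebkuefetz/ → teubidebkuevetz.
Rule 3 (regressive voicing assimilation): /b/ precedes the voiceless obstruent /k/, so it devoices to [p] by assimilation. /t/ precedes the voiced obstruent /z/, so it voices to [d] by assimilation. /teubidebkuevetz/ → teubidepkuevedz.
Rule 4 (final cluster simplification): /z/ is the second consonant of a word-final cluster /dz/, so it deletes. /teubidepkuevedz/ → teubidepkueved.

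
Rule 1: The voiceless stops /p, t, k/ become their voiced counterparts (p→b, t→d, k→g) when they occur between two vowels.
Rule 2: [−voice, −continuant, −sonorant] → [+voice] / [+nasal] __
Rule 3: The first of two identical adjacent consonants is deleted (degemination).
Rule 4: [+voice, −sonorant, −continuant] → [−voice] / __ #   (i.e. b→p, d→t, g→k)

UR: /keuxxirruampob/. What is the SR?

keuxiruambop

Rule 1 (intervocalic voicing): no segment meets the environment; /keuxxirruampob/ is unchanged.
Rule 2 (post-nasal voicing): /p/ is a voiceless stop immediately after the nasal /m/, so it voices to [b]. /keuxxirruampob/ → keuxxirruambob.
Rule 3 (degemination): /xx/ is a geminate; the first /x/ deletes. /rr/ is a geminate; the first /r/ deletes. /keuxxirruambob/ → keuxiruambob.
Rule 4 (final devoicing): /b/ is a voiced stop in word-final position, so it devoices to [p]. /keuxiruambob/ → keuxiruambop.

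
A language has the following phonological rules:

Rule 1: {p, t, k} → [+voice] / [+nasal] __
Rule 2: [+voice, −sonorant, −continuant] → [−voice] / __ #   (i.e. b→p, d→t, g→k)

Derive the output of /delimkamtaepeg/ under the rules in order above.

delimgamdaepek

Rule 1 (post-nasal voicing): /k/ is a voiceless stop immediately after the nasal /m/, so it voices to [g]. /t/ is a voiceless stop immediately after the nasal /m/, so it voices to [d]. /delimkamtaepeg/ → delimgamdaepeg.
Rule 2 (final devoicing): /g/ is a voiced stop in word-final position, so it devoices to [k]. /delimgamdaepeg/ → delimgamdaepek.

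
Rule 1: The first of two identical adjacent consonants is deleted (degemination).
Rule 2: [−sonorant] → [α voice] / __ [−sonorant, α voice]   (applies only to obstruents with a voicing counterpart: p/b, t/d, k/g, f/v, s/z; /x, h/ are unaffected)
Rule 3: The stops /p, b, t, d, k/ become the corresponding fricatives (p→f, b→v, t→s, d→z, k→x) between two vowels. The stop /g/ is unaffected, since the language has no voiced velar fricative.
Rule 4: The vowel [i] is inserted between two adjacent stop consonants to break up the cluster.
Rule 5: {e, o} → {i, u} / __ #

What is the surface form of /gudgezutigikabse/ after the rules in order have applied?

Rule 1 (degemination): no segment meets the environment; /gudgezutigikabse/ is unchanged.
Rule 2 (regressive voicing assimilation): /b/ precedes the voiceless obstruent /s/, so it devoices to [p] by assimilation. /gudgezutigikabse/ → gudgezutigikapse.
Rule 3 (intervocalic spirantization): /t/ is a stop between vowels /u/ and /i/, so it spirantizes to the fricative [s]. /k/ is a stop between vowels /i/ and /a/, so it spirantizes to the fricative [x]. /gudgezutigikapse/ → gudgezusigixapse.
Rule 4 (stop-cluster i-epenthesis): /d/ and /g/ form a stop–stop cluster, so [i] is inserted between them. /gudgezusigixapse/ → gudigezusigixapse.
Rule 5 (final vowel raising): /e/ is a mid vowel in word-final position, so it raises to [i]. /gudigezusigixapse/ → gudigezusigixapsi.

gudigezusigixapsi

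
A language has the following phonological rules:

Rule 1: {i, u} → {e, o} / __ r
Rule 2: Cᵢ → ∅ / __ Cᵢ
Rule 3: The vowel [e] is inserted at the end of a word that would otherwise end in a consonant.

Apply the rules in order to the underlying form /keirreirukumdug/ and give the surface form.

Rule 1 (pre-rhotic lowering): /i/ is a high vowel immediately before /r/, so it lowers to [e]. /i/ is a high vowel immediately before /r/, so it lowers to [e]. /keirreirukumdug/ → keerreerukumdug.
Rule 2 (degemination): /rr/ is a geminate; the first /r/ deletes. /keerreerukumdug/ → keereerukumdug.
Rule 3 (final e-epenthesis): the form ends in the consonant /g/, so [e] is inserted word-finally. /keereerukumdug/ → keereerukumduge.

keereerukumduge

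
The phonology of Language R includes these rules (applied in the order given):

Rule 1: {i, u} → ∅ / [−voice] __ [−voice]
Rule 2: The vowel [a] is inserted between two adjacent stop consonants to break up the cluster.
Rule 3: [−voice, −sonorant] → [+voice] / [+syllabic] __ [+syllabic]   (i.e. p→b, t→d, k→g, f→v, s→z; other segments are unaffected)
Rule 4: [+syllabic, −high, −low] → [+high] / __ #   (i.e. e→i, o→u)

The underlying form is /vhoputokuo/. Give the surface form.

Rule 1 (high vowel syncope): /u/ is a high vowel flanked by voiceless consonants /p/ and /t/, so it deletes. /vhoputokuo/ → vhoptokuo.
Rule 2 (stop-cluster a-epenthesis): /p/ and /t/ form a stop–stop cluster, so [a] is inserted between them. /vhoptokuo/ → vhopatokuo.
Rule 3 (intervocalic voicing): /p/ is a voiceless obstruent between vowels /o/ and /a/, so it voices to [b]. /t/ is a voiceless obstruent between vowels /a/ and /o/, so it voices to [d]. /k/ is a voiceless obstruent between vowels /o/ and /u/, so it voices to [g]. /vhopatokuo/ → vhobadoguo.
Rule 4 (final vowel raising): /o/ is a mid vowel in word-final position, so it raises to [u]. /vhobadoguo/ → vhobadoguu.

vhobadoguu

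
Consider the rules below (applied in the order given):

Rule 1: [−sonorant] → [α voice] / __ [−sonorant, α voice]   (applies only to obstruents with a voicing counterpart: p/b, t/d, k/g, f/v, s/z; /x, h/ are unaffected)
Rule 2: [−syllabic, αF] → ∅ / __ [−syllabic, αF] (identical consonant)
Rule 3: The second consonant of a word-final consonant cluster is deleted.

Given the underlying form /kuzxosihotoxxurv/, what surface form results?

kusxosihotoxur

Rule 1 (regressive voicing assimilation): /z/ precedes the voiceless obstruent /x/, so it devoices to [s] by assimilation. /kuzxosihotoxxurv/ → kusxosihotoxxurv.
Rule 2 (degemination): /xx/ is a geminate; the first /x/ deletes. /kusxosihotoxxurv/ → kusxosihotoxurv.
Rule 3 (final cluster simplification): /v/ is the second consonant of a word-final cluster /rv/, so it deletes. /kusxosihotoxurv/ → kusxosihotoxur.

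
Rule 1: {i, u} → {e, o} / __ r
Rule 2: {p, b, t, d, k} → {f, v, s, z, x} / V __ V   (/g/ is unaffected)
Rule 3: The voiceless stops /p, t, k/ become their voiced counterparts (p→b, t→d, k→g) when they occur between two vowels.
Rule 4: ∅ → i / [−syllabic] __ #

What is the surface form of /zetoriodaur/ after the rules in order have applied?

Rule 1 (pre-rhotic lowering): /u/ is a high vowel immediately before /r/, so it lowers to [o]. /zetoriodaur/ → zetoriodaor.
Rule 2 (intervocalic spirantization): /t/ is a stop between vowels /e/ and /o/, so it spirantizes to the fricative [s]. /d/ is a stop between vowels /o/ and /a/, so it spirantizes to the fricative [z]. /zetoriodaor/ → zesoriozaor.
Rule 3 (intervocalic voicing): no segment meets the environment; /zesoriozaor/ is unchanged.
Rule 4 (final i-epenthesis): the form ends in the consonant /r/, so [i] is inserted word-finally. /zesoriozaor/ → zesoriozaori.

zesoriozaori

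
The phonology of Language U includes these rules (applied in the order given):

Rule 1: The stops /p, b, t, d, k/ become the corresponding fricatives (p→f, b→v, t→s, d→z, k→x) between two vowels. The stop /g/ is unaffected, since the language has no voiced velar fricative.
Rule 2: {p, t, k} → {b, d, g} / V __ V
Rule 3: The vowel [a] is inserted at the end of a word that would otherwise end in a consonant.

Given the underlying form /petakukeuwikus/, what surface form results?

Rule 1 (intervocalic spirantization): /t/ is a stop between vowels /e/ and /a/, so it spirantizes to the fricative [s]. /k/ is a stop between vowels /a/ and /u/, so it spirantizes to the fricative [x]. /k/ is a stop between vowels /u/ and /e/, so it spirantizes to the fricative [x]. /k/ is a stop between vowels /i/ and /u/, so it spirantizes to the fricative [x]. /petakukeuwikus/ → pesaxuxeuwixus.
Rule 2 (intervocalic voicing): no segment meets the environment; /pesaxuxeuwixus/ is unchanged.
Rule 3 (final a-epenthesis): the form ends in the consonant /s/, so [a] is inserted word-finally. /pesaxuxeuwixus/ → pesaxuxeuwixusa.

pesaxuxeuwixusa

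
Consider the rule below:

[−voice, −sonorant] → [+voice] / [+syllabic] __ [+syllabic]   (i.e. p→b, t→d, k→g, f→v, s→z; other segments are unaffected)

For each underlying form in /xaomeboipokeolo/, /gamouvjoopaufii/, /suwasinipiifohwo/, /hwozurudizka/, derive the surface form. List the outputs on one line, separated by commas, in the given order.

/xaomeboipokeolo/: /p/ is a voiceless obstruent between vowels /i/ and /o/, so it voices to [b]. /k/ is a voiceless obstruent between vowels /o/ and /e/, so it voices to [g]. → [xaomeboibogeolo].
/gamouvjoopaufii/: /p/ is a voiceless obstruent between vowels /o/ and /a/, so it voices to [b]. /f/ is a voiceless obstruent between vowels /u/ and /i/, so it voices to [v]. → [gamouvjoobauvii].
/suwasinipiifohwo/: /s/ is a voiceless obstruent between vowels /a/ and /i/, so it voices to [z]. /p/ is a voiceless obstruent between vowels /i/ and /i/, so it voices to [b]. /f/ is a voiceless obstruent between vowels /i/ and /o/, so it voices to [v]. → [suwazinibiivohwo].
/hwozurudizka/: the rule's environment is not met; surfaces unchanged as [hwozurudizka].

xaomeboibogeolo, gamouvjoobauvii, suwazinibiivohwo, hwozurudizka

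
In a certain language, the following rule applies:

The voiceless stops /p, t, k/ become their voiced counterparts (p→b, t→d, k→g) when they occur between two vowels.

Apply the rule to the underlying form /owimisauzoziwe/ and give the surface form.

owimisauzoziwe

No segment of /owimisauzoziwe/ meets the structural description of the rule, so the form surfaces unchanged.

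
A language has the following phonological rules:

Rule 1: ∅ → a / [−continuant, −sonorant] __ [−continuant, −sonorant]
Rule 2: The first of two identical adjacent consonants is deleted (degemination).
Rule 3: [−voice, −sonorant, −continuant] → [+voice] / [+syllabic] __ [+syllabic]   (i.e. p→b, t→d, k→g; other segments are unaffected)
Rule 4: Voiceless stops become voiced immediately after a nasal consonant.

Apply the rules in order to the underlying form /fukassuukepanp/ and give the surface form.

fugasuugebanb

Rule 1 (stop-cluster a-epenthesis): no segment meets the environment; /fukassuukepanp/ is unchanged.
Rule 2 (degemination): /ss/ is a geminate; the first /s/ deletes. /fukassuukepanp/ → fukasuukepanp.
Rule 3 (intervocalic voicing): /k/ is a voiceless stop between vowels /u/ and /a/, so it voices to [g]. /k/ is a voiceless stop between vowels /u/ and /e/, so it voices to [g]. /p/ is a voiceless stop between vowels /e/ and /a/, so it voices to [b]. /fukasuukepanp/ → fugasuugebanp.
Rule 4 (post-nasal voicing): /p/ is a voiceless stop immediately after the nasal /n/, so it voices to [b]. /fugasuugebanp/ → fugasuugebanb.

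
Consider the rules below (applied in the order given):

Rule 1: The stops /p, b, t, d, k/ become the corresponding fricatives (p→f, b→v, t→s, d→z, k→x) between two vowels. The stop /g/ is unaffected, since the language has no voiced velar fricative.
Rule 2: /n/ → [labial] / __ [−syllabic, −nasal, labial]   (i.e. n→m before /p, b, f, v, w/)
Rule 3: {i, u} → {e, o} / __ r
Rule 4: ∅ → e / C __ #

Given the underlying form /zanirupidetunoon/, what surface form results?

zanerufizesunoone

Rule 1 (intervocalic spirantization): /p/ is a stop between vowels /u/ and /i/, so it spirantizes to the fricative [f]. /d/ is a stop between vowels /i/ and /e/, so it spirantizes to the fricative [z]. /t/ is a stop between vowels /e/ and /u/, so it spirantizes to the fricative [s]. /zanirupidetunoon/ → zanirufizesunoon.
Rule 2 (nasal place assimilation): no segment meets the environment; /zanirufizesunoon/ is unchanged.
Rule 3 (pre-rhotic lowering): /i/ is a high vowel immediately before /r/, so it lowers to [e]. /zanirufizesunoon/ → zanerufizesunoon.
Rule 4 (final e-epenthesis): the form ends in the consonant /n/, so [e] is inserted word-finally. /zanerufizesunoon/ → zanerufizesunoone.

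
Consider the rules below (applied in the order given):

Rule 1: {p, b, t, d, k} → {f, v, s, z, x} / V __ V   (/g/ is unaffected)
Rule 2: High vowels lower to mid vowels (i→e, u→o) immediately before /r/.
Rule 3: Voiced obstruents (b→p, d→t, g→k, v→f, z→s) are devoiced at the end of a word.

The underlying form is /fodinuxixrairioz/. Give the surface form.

Rule 1 (intervocalic spirantization): /d/ is a stop between vowels /o/ and /i/, so it spirantizes to the fricative [z]. /fodinuxixrairioz/ → fozinuxixrairioz.
Rule 2 (pre-rhotic lowering): /i/ is a high vowel immediately before /r/, so it lowers to [e]. /fozinuxixrairioz/ → fozinuxixraerioz.
Rule 3 (final devoicing): /z/ is a voiced obstruent in word-final position, so it devoices to [s]. /fozinuxixraerioz/ → fozinuxixraerios.

fozinuxixraerios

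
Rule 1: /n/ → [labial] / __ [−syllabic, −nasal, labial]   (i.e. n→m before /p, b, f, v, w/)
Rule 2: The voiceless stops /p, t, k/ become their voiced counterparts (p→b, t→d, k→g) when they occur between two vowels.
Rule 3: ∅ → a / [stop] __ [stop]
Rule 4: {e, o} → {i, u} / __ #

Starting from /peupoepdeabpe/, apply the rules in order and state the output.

Rule 1 (nasal place assimilation): no segment meets the environment; /peupoepdeabpe/ is unchanged.
Rule 2 (intervocalic voicing): /p/ is a voiceless stop between vowels /u/ and /o/, so it voices to [b]. /peupoepdeabpe/ → peuboepdeabpe.
Rule 3 (stop-cluster a-epenthesis): /p/ and /d/ form a stop–stop cluster, so [a] is inserted between them. /b/ and /p/ form a stop–stop cluster, so [a] is inserted between them. /peuboepdeabpe/ → peuboepadeabape.
Rule 4 (final vowel raising): /e/ is a mid vowel in word-final position, so it raises to [i]. /peuboepadeabape/ → peuboepadeabapi.

peuboepadeabapi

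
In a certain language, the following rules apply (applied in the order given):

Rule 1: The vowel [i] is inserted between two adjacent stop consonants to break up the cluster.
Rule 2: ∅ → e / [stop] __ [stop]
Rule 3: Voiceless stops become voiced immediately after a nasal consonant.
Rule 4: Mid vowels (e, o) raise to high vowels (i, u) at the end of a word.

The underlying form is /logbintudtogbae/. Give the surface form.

logibinduditogibai

Rule 1 (stop-cluster i-epenthesis): /g/ and /b/ form a stop–stop cluster, so [i] is inserted between them. /d/ and /t/ form a stop–stop cluster, so [i] is inserted between them. /g/ and /b/ form a stop–stop cluster, so [i] is inserted between them. /logbintudtogbae/ → logibintuditogibae.
Rule 2 (stop-cluster e-epenthesis): no segment meets the environment; /logibintuditogibae/ is unchanged.
Rule 3 (post-nasal voicing): /t/ is a voiceless stop immediately after the nasal /n/, so it voices to [d]. /logibintuditogibae/ → logibinduditogibae.
Rule 4 (final vowel raising): /e/ is a mid vowel in word-final position, so it raises to [i]. /logibinduditogibae/ → logibinduditogibai.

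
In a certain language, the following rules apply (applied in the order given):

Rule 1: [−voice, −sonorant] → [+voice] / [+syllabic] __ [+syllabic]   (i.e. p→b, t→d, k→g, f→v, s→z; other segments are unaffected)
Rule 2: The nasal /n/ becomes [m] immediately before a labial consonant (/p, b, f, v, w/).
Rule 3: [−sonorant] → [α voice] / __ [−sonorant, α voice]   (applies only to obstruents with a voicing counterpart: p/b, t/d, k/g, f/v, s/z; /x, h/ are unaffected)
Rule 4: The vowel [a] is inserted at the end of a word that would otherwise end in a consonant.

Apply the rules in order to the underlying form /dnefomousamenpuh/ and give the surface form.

dnevomouzamempuha

Rule 1 (intervocalic voicing): /f/ is a voiceless obstruent between vowels /e/ and /o/, so it voices to [v]. /s/ is a voiceless obstruent between vowels /u/ and /a/, so it voices to [z]. /dnefomousamenpuh/ → dnevomouzamenpuh.
Rule 2 (nasal place assimilation): /n/ precedes the labial consonant /p/, so it assimilates in place to [m]. /dnevomouzamenpuh/ → dnevomouzamempuh.
Rule 3 (regressive voicing assimilation): no segment meets the environment; /dnevomouzamempuh/ is unchanged.
Rule 4 (final a-epenthesis): the form ends in the consonant /h/, so [a] is inserted word-finally. /dnevomouzamempuh/ → dnevomouzamempuha.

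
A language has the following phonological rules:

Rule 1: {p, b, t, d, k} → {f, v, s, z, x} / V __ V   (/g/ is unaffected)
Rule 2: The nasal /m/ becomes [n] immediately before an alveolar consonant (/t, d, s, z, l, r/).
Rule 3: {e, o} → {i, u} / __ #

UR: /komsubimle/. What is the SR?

konsuvinli

Rule 1 (intervocalic spirantization): /b/ is a stop between vowels /u/ and /i/, so it spirantizes to the fricative [v]. /komsubimle/ → komsuvimle.
Rule 2 (nasal place assimilation): /m/ precedes the alveolar consonant /s/, so it assimilates in place to [n]. /m/ precedes the alveolar consonant /l/, so it assimilates in place to [n]. /komsuvimle/ → konsuvinle.
Rule 3 (final vowel raising): /e/ is a mid vowel in word-final position, so it raises to [i]. /konsuvinle/ → konsuvinli.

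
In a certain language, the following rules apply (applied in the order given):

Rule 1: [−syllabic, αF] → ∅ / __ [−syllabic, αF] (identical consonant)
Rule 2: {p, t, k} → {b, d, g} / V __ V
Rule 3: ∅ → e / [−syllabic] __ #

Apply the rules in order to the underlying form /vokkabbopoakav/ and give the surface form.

vogaboboagave

Rule 1 (degemination): /kk/ is a geminate; the first /k/ deletes. /bb/ is a geminate; the first /b/ deletes. /vokkabbopoakav/ → vokabopoakav.
Rule 2 (intervocalic voicing): /k/ is a voiceless stop between vowels /o/ and /a/, so it voices to [g]. /p/ is a voiceless stop between vowels /o/ and /o/, so it voices to [b]. /k/ is a voiceless stop between vowels /a/ and /a/, so it voices to [g]. /vokabopoakav/ → vogaboboagav.
Rule 3 (final e-epenthesis): the form ends in the consonant /v/, so [e] is inserted word-finally. /vogaboboagav/ → vogaboboagave.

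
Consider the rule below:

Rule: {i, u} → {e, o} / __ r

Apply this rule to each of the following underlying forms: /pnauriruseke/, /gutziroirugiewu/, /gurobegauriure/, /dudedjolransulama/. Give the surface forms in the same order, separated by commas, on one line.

pnaoreruseke, gutzeroerugiewu, gorobegaoriore, dudedjolransulama

/pnauriruseke/: /u/ is a high vowel immediately before /r/, so it lowers to [o]. /i/ is a high vowel immediately before /r/, so it lowers to [e]. → [pnaoreruseke].
/gutziroirugiewu/: /i/ is a high vowel immediately before /r/, so it lowers to [e]. /i/ is a high vowel immediately before /r/, so it lowers to [e]. → [gutzeroerugiewu].
/gurobegauriure/: /u/ is a high vowel immediately before /r/, so it lowers to [o]. /u/ is a high vowel immediately before /r/, so it lowers to [o]. /u/ is a high vowel immediately before /r/, so it lowers to [o]. → [gorobegaoriore].
/dudedjolransulama/: the rule's environment is not met; surfaces unchanged as [dudedjolransulama].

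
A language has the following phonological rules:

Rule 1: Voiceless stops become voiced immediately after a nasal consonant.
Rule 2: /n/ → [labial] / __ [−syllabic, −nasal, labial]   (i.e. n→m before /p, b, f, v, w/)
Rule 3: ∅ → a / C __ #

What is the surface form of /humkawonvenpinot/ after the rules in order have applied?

Rule 1 (post-nasal voicing): /k/ is a voiceless stop immediately after the nasal /m/, so it voices to [g]. /p/ is a voiceless stop immediately after the nasal /n/, so it voices to [b]. /humkawonvenpinot/ → humgawonvenbinot.
Rule 2 (nasal place assimilation): /n/ precedes the labial consonant /v/, so it assimilates in place to [m]. /n/ precedes the labial consonant /b/, so it assimilates in place to [m]. /humgawonvenbinot/ → humgawomvembinot.
Rule 3 (final a-epenthesis): the form ends in the consonant /t/, so [a] is inserted word-finally. /humgawomvembinot/ → humgawomvembinota.

humgawomvembinota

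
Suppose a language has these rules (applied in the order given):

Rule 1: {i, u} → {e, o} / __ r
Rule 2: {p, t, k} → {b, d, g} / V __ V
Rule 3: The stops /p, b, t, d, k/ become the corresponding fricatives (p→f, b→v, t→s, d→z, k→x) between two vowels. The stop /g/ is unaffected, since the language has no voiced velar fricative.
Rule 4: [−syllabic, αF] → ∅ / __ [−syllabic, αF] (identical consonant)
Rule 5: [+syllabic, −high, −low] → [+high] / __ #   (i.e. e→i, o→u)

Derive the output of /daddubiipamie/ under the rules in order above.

daduviivamii

Rule 1 (pre-rhotic lowering): no segment meets the environment; /daddubiipamie/ is unchanged.
Rule 2 (intervocalic voicing): /p/ is a voiceless stop between vowels /i/ and /a/, so it voices to [b]. /daddubiipamie/ → daddubiibamie.
Rule 3 (intervocalic spirantization): /b/ is a stop between vowels /u/ and /i/, so it spirantizes to the fricative [v]. /b/ is a stop between vowels /i/ and /a/, so it spirantizes to the fricative [v]. /daddubiibamie/ → dadduviivamie.
Rule 4 (degemination): /dd/ is a geminate; the first /d/ deletes. /dadduviivamie/ → daduviivamie.
Rule 5 (final vowel raising): /e/ is a mid vowel in word-final position, so it raises to [i]. /daduviivamie/ → daduviivamii.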